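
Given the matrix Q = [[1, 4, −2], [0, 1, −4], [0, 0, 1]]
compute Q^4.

Q = I + N where N = [[0, 4, −2], [0, 0, −4], [0, 0, 0]] is strictly upper-triangular, so N^3 = 0.
(I + N)^4 = I + 4·N + 6·N^2 = [[1, 16, −104], [0, 1, −16], [0, 0, 1]].

[[1, 16, −104], [0, 1, −16], [0, 0, 1]]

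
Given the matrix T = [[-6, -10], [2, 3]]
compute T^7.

tr T = -3 and det T = 2, so the characteristic polynomial is λ² − (-3)λ + (2) with roots -2 and -1.
Eigenvectors give P = [[5, -2], [-2, 1]] with P⁻¹ = [[1, 2], [2, 5]], and T = P·diag(-2, -1)·P⁻¹.
Then T^7 = P·diag(-128, -1)·P⁻¹ = [[-640, 2], [256, -1]] · [[1, 2], [2, 5]] = [[-636, -1270], [254, 507]].

[[-636, -1270], [254, 507]]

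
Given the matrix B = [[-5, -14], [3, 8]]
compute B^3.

tr B = 3 and det B = 2, so the characteristic polynomial is λ² − (3)λ + (2) with roots 2 and 1.
Eigenvectors give P = [[-2, 7], [1, -3]] with P⁻¹ = [[3, 7], [1, 2]], and B = P·diag(2, 1)·P⁻¹.
Then B^3 = P·diag(8, 1)·P⁻¹ = [[-16, 7], [8, -3]] · [[3, 7], [1, 2]] = [[-41, -98], [21, 50]].

[[-41, -98], [21, 50]]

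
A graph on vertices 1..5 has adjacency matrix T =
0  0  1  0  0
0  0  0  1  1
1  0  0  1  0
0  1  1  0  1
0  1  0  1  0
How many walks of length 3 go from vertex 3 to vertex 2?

The number of length-3 walks from vertex 3 to vertex 2 is entry (3,2) of T^3, where T is the adjacency matrix.
T^2 = [[1, 0, 0, 1, 0], [0, 2, 1, 1, 1], [0, 1, 2, 0, 1], [1, 1, 0, 3, 1], [0, 1, 1, 1, 2]]
T^3 = [[0, 1, 2, 0, 1], [1, 2, 1, 4, 3], [2, 1, 0, 4, 1], [0, 4, 4, 2, 4], [1, 3, 1, 4, 2]]

1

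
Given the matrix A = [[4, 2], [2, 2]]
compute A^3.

A^2 = [[20, 12], [12, 8]]
A^3 = [[104, 64], [64, 40]]

[[104, 64], [64, 40]]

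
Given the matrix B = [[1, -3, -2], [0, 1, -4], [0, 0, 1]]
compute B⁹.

B = I + N where N = [[0, -3, -2], [0, 0, -4], [0, 0, 0]] is strictly upper-triangular, so N³ = 0.
(I + N)⁹ = I + 9·N + 36·N² = [[1, -27, 414], [0, 1, -36], [0, 0, 1]].

[[1, -27, 414], [0, 1, -36], [0, 0, 1]]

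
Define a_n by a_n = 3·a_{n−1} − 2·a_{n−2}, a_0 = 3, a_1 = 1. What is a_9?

−1019

With companion matrix M = [[3, −2], [1, 0]], [a_n, a_{n−1}]ᵀ = M·[a_{n−1}, a_{n−2}]ᵀ, so [a_9, a_8]ᵀ = M⁸·[a_1, a_0]ᵀ.
M⁸ = [[511, −510], [255, −254]], giving [a_9, a_8]ᵀ = [[−1019], [−507]].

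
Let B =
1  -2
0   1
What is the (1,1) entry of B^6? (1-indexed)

1

B = I + N where N = [[0, -2], [0, 0]] is strictly upper-triangular, so N^2 = 0.
(I + N)^6 = I + 6·N = [[1, -12], [0, 1]].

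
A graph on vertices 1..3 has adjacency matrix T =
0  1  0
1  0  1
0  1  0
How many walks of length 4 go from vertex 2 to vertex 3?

0

The number of length-4 walks from vertex 2 to vertex 3 is entry (2,3) of T^4, where T is the adjacency matrix.
T^2 = [[1, 0, 1], [0, 2, 0], [1, 0, 1]]
T^3 = [[0, 2, 0], [2, 0, 2], [0, 2, 0]]
T^4 = [[2, 0, 2], [0, 4, 0], [2, 0, 2]]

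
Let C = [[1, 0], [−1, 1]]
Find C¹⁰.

[[1, 0], [−10, 1]]

C = I + N where N = [[0, 0], [−1, 0]] is strictly lower-triangular, so N² = 0.
(I + N)¹⁰ = I + 10·N = [[1, 0], [−10, 1]].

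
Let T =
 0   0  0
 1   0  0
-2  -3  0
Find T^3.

[[0, 0, 0], [0, 0, 0], [0, 0, 0]]

T is strictly triangular, hence nilpotent: T^3 = 0, so T^3 = 0.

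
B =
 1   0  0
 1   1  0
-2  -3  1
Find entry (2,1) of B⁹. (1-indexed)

B = I + N where N = [[0, 0, 0], [1, 0, 0], [-2, -3, 0]] is strictly lower-triangular, so N³ = 0.
(I + N)⁹ = I + 9·N + 36·N² = [[1, 0, 0], [9, 1, 0], [-126, -27, 1]].

9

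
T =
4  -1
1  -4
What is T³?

T² = [[15, 0], [0, 15]]
T³ = [[60, -15], [15, -60]]

[[60, -15], [15, -60]]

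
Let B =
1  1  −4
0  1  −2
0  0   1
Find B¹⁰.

[[1, 10, −130], [0, 1, −20], [0, 0, 1]]

B = I + N where N = [[0, 1, −4], [0, 0, −2], [0, 0, 0]] is strictly upper-triangular, so N³ = 0.
(I + N)¹⁰ = I + 10·N + 45·N² = [[1, 10, −130], [0, 1, −20], [0, 0, 1]].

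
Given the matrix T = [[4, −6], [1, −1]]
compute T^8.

tr T = 3 and det T = 2, so the characteristic polynomial is λ² − (3)λ + (2) with roots 1 and 2.
Eigenvectors give P = [[2, 3], [1, 1]] with P⁻¹ = [[−1, 3], [1, −2]], and T = P·diag(1, 2)·P⁻¹.
Then T^8 = P·diag(1, 256)·P⁻¹ = [[2, 768], [1, 256]] · [[−1, 3], [1, −2]] = [[766, −1530], [255, −509]].

[[766, −1530], [255, −509]]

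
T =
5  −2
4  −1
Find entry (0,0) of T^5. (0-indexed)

tr T = 4 and det T = 3, so the characteristic polynomial is λ² − (4)λ + (3) with roots 3 and 1.
Eigenvectors give P = [[1, −1], [1, −2]] with P⁻¹ = [[2, −1], [1, −1]], and T = P·diag(3, 1)·P⁻¹.
Then T^5 = P·diag(243, 1)·P⁻¹ = [[243, −1], [243, −2]] · [[2, −1], [1, −1]] = [[485, −242], [484, −241]].

485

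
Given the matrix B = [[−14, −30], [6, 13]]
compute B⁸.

[[1276, 2550], [−510, −1019]]

tr B = −1 and det B = −2, so the characteristic polynomial is λ² − (−1)λ + (−2) with roots 1 and −2.
Eigenvectors give P = [[−2, 5], [1, −2]] with P⁻¹ = [[2, 5], [1, 2]], and B = P·diag(1, −2)·P⁻¹.
Then B⁸ = P·diag(1, 256)·P⁻¹ = [[−2, 1280], [1, −512]] · [[2, 5], [1, 2]] = [[1276, 2550], [−510, −1019]].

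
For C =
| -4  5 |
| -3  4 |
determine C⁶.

C² = I (check: tr C = 0 and det C = -1), so C⁶ = I since 6 is even.

[[1, 0], [0, 1]]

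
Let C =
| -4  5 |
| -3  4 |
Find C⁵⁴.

C² = I (check: tr C = 0 and det C = -1), so C⁵⁴ = I since 54 is even.

[[1, 0], [0, 1]]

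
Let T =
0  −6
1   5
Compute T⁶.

[[−1266, −3990], [665, 2059]]

tr T = 5 and det T = 6, so the characteristic polynomial is λ² − (5)λ + (6) with roots 2 and 3.
Eigenvectors give P = [[3, −2], [−1, 1]] with P⁻¹ = [[1, 2], [1, 3]], and T = P·diag(2, 3)·P⁻¹.
Then T⁶ = P·diag(64, 729)·P⁻¹ = [[192, −1458], [−64, 729]] · [[1, 2], [1, 3]] = [[−1266, −3990], [665, 2059]].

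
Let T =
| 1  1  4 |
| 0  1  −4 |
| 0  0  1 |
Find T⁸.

[[1, 8, −80], [0, 1, −32], [0, 0, 1]]

T = I + N where N = [[0, 1, 4], [0, 0, −4], [0, 0, 0]] is strictly upper-triangular, so N³ = 0.
(I + N)⁸ = I + 8·N + 28·N² = [[1, 8, −80], [0, 1, −32], [0, 0, 1]].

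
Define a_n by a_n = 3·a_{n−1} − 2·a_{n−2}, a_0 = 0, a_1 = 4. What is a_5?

124

With companion matrix T = [[3, −2], [1, 0]], [a_n, a_{n−1}]ᵀ = T·[a_{n−1}, a_{n−2}]ᵀ, so [a_5, a_4]ᵀ = T⁴·[a_1, a_0]ᵀ.
T⁴ = [[31, −30], [15, −14]], giving [a_5, a_4]ᵀ = [[124], [60]].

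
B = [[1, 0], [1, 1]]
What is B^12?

B = I + N where N = [[0, 0], [1, 0]] is strictly lower-triangular, so N^2 = 0.
(I + N)^12 = I + 12·N = [[1, 0], [12, 1]].

[[1, 0], [12, 1]]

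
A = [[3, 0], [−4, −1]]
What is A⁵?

[[243, 0], [−244, −1]]

tr A = 2 and det A = −3, so the characteristic polynomial is λ² − (2)λ + (−3) with roots 3 and −1.
Eigenvectors give P = [[−1, 0], [1, −1]] with P⁻¹ = [[−1, 0], [−1, −1]], and A = P·diag(3, −1)·P⁻¹.
Then A⁵ = P·diag(243, −1)·P⁻¹ = [[−243, 0], [243, 1]] · [[−1, 0], [−1, −1]] = [[243, 0], [−244, −1]].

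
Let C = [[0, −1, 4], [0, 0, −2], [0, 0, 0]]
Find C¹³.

C is strictly triangular, hence nilpotent: C³ = 0, so C¹³ = 0.

[[0, 0, 0], [0, 0, 0], [0, 0, 0]]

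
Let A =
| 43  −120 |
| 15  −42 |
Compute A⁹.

[[181243, −484680], [60585, −162072]]

tr A = 1 and det A = −6, so the characteristic polynomial is λ² − (1)λ + (−6) with roots −2 and 3.
Eigenvectors give P = [[−8, 3], [−3, 1]] with P⁻¹ = [[1, −3], [3, −8]], and A = P·diag(−2, 3)·P⁻¹.
Then A⁹ = P·diag(−512, 19683)·P⁻¹ = [[4096, 59049], [1536, 19683]] · [[1, −3], [3, −8]] = [[181243, −484680], [60585, −162072]].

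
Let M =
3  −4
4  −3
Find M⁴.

M² = [[−7, 0], [0, −7]]
M³ = [[−21, 28], [−28, 21]]
M⁴ = [[49, 0], [0, 49]]

[[49, 0], [0, 49]]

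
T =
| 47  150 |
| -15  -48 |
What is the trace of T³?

tr T = -1 and det T = -6, so the characteristic polynomial is λ² − (-1)λ + (-6) with roots 2 and -3.
Eigenvectors give P = [[10, -3], [-3, 1]] with P⁻¹ = [[1, 3], [3, 10]], and T = P·diag(2, -3)·P⁻¹.
Then T³ = P·diag(8, -27)·P⁻¹ = [[80, 81], [-24, -27]] · [[1, 3], [3, 10]] = [[323, 1050], [-105, -342]].

-19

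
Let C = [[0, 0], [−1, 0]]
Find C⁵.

[[0, 0], [0, 0]]

C is strictly triangular, hence nilpotent: C² = 0, so C⁵ = 0.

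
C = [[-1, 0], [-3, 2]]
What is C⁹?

tr C = 1 and det C = -2, so the characteristic polynomial is λ² − (1)λ + (-2) with roots -1 and 2.
Eigenvectors give P = [[1, 0], [1, 1]] with P⁻¹ = [[1, 0], [-1, 1]], and C = P·diag(-1, 2)·P⁻¹.
Then C⁹ = P·diag(-1, 512)·P⁻¹ = [[-1, 0], [-1, 512]] · [[1, 0], [-1, 1]] = [[-1, 0], [-513, 512]].

[[-1, 0], [-513, 512]]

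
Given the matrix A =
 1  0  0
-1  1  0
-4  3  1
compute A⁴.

A = I + N where N = [[0, 0, 0], [-1, 0, 0], [-4, 3, 0]] is strictly lower-triangular, so N³ = 0.
(I + N)⁴ = I + 4·N + 6·N² = [[1, 0, 0], [-4, 1, 0], [-34, 12, 1]].

[[1, 0, 0], [-4, 1, 0], [-34, 12, 1]]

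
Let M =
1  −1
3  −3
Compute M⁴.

[[−8, 8], [−24, 24]]

M² = [[−2, 2], [−6, 6]]
M³ = [[4, −4], [12, −12]]
M⁴ = [[−8, 8], [−24, 24]]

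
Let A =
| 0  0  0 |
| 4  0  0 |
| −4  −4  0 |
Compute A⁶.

A is strictly triangular, hence nilpotent: A³ = 0, so A⁶ = 0.

[[0, 0, 0], [0, 0, 0], [0, 0, 0]]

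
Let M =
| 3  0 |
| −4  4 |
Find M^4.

M^2 = [[9, 0], [−28, 16]]
M^3 = [[27, 0], [−148, 64]]
M^4 = [[81, 0], [−700, 256]]

[[81, 0], [−700, 256]]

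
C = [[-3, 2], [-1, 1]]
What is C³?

[[-17, 10], [-5, 3]]

C² = [[7, -4], [2, -1]]
C³ = [[-17, 10], [-5, 3]]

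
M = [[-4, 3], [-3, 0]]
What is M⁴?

M² = [[7, -12], [12, -9]]
M³ = [[8, 21], [-21, 36]]
M⁴ = [[-95, 24], [-24, -63]]

[[-95, 24], [-24, -63]]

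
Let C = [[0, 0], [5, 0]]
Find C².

[[0, 0], [0, 0]]

C is strictly triangular, hence nilpotent: C² = 0, so C² = 0.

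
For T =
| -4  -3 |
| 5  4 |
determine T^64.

[[1, 0], [0, 1]]

T² = I (check: tr T = 0 and det T = -1), so T^64 = I since 64 is even.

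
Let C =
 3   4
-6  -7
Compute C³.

tr C = -4 and det C = 3, so the characteristic polynomial is λ² − (-4)λ + (3) with roots -3 and -1.
Eigenvectors give P = [[-2, -1], [3, 1]] with P⁻¹ = [[1, 1], [-3, -2]], and C = P·diag(-3, -1)·P⁻¹.
Then C³ = P·diag(-27, -1)·P⁻¹ = [[54, 1], [-81, -1]] · [[1, 1], [-3, -2]] = [[51, 52], [-78, -79]].

[[51, 52], [-78, -79]]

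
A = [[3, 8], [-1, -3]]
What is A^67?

[[3, 8], [-1, -3]]

A² = I (check: tr A = 0 and det A = -1), so A^67 = A since 67 is odd.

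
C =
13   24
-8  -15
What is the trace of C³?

-26

tr C = -2 and det C = -3, so the characteristic polynomial is λ² − (-2)λ + (-3) with roots 1 and -3.
Eigenvectors give P = [[-2, -3], [1, 2]] with P⁻¹ = [[-2, -3], [1, 2]], and C = P·diag(1, -3)·P⁻¹.
Then C³ = P·diag(1, -27)·P⁻¹ = [[-2, 81], [1, -54]] · [[-2, -3], [1, 2]] = [[85, 168], [-56, -111]].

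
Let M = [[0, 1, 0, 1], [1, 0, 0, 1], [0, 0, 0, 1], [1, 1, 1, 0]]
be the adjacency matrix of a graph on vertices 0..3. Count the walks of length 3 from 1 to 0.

The number of length-3 walks from vertex 1 to vertex 0 is entry (1,0) of M³, where M is the adjacency matrix.
M² = [[2, 1, 1, 1], [1, 2, 1, 1], [1, 1, 1, 0], [1, 1, 0, 3]]
M³ = [[2, 3, 1, 4], [3, 2, 1, 4], [1, 1, 0, 3], [4, 4, 3, 2]]

3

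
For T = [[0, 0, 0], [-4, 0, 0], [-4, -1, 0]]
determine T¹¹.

T is strictly triangular, hence nilpotent: T³ = 0, so T¹¹ = 0.

[[0, 0, 0], [0, 0, 0], [0, 0, 0]]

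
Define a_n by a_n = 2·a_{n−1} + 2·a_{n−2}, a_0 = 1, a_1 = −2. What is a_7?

With companion matrix C = [[2, 2], [1, 0]], [a_n, a_{n−1}]ᵀ = C·[a_{n−1}, a_{n−2}]ᵀ, so [a_7, a_6]ᵀ = C⁶·[a_1, a_0]ᵀ.
C⁶ = [[328, 240], [120, 88]], giving [a_7, a_6]ᵀ = [[−416], [−152]].

−416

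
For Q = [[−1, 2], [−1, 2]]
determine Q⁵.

Q² = Q (a projection; rank 1, trace 1), so Q⁵ = Q.

[[−1, 2], [−1, 2]]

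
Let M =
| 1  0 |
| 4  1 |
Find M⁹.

[[1, 0], [36, 1]]

M = I + N where N = [[0, 0], [4, 0]] is strictly lower-triangular, so N² = 0.
(I + N)⁹ = I + 9·N = [[1, 0], [36, 1]].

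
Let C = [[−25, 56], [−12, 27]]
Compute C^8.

tr C = 2 and det C = −3, so the characteristic polynomial is λ² − (2)λ + (−3) with roots −1 and 3.
Eigenvectors give P = [[−7, −2], [−3, −1]] with P⁻¹ = [[−1, 2], [3, −7]], and C = P·diag(−1, 3)·P⁻¹.
Then C^8 = P·diag(1, 6561)·P⁻¹ = [[−7, −13122], [−3, −6561]] · [[−1, 2], [3, −7]] = [[−39359, 91840], [−19680, 45921]].

[[−39359, 91840], [−19680, 45921]]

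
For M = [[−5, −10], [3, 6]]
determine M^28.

[[−5, −10], [3, 6]]

M² = M (a projection; rank 1, trace 1), so M^28 = M.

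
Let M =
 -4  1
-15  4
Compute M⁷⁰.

M² = I (check: tr M = 0 and det M = -1), so M⁷⁰ = I since 70 is even.

[[1, 0], [0, 1]]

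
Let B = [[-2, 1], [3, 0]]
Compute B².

[[7, -2], [-6, 3]]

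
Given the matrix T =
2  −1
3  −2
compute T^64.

[[1, 0], [0, 1]]

T² = I (check: tr T = 0 and det T = −1), so T^64 = I since 64 is even.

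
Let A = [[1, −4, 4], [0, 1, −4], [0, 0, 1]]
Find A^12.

[[1, −48, 1104], [0, 1, −48], [0, 0, 1]]

A = I + N where N = [[0, −4, 4], [0, 0, −4], [0, 0, 0]] is strictly upper-triangular, so N^3 = 0.
(I + N)^12 = I + 12·N + 66·N^2 = [[1, −48, 1104], [0, 1, −48], [0, 0, 1]].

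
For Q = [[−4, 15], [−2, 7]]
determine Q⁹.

[[−2554, 7665], [−1022, 3067]]

tr Q = 3 and det Q = 2, so the characteristic polynomial is λ² − (3)λ + (2) with roots 1 and 2.
Eigenvectors give P = [[3, −5], [1, −2]] with P⁻¹ = [[2, −5], [1, −3]], and Q = P·diag(1, 2)·P⁻¹.
Then Q⁹ = P·diag(1, 512)·P⁻¹ = [[3, −2560], [1, −1024]] · [[2, −5], [1, −3]] = [[−2554, 7665], [−1022, 3067]].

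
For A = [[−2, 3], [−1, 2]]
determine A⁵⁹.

[[−2, 3], [−1, 2]]

A² = I (check: tr A = 0 and det A = −1), so A⁵⁹ = A since 59 is odd.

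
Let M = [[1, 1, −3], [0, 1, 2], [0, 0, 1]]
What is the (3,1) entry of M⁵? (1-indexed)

0

M = I + N where N = [[0, 1, −3], [0, 0, 2], [0, 0, 0]] is strictly upper-triangular, so N³ = 0.
(I + N)⁵ = I + 5·N + 10·N² = [[1, 5, 5], [0, 1, 10], [0, 0, 1]].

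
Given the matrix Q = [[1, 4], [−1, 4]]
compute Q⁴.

Q² = [[−3, 20], [−5, 12]]
Q³ = [[−23, 68], [−17, 28]]
Q⁴ = [[−91, 180], [−45, 44]]

[[−91, 180], [−45, 44]]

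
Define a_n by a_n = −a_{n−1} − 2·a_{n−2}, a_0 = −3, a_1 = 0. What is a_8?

42

With companion matrix T = [[−1, −2], [1, 0]], [a_n, a_{n−1}]ᵀ = T·[a_{n−1}, a_{n−2}]ᵀ, so [a_8, a_7]ᵀ = T^7·[a_1, a_0]ᵀ.
T^7 = [[3, −14], [7, 10]], giving [a_8, a_7]ᵀ = [[42], [−30]].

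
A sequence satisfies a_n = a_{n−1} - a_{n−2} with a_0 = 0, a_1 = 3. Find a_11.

With companion matrix C = [[1, -1], [1, 0]], [a_n, a_{n−1}]ᵀ = C·[a_{n−1}, a_{n−2}]ᵀ, so [a_11, a_10]ᵀ = C^10·[a_1, a_0]ᵀ.
C^10 = [[-1, 1], [-1, 0]], giving [a_11, a_10]ᵀ = [[-3], [-3]].

-3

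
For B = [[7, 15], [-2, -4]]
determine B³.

[[43, 105], [-14, -34]]

tr B = 3 and det B = 2, so the characteristic polynomial is λ² − (3)λ + (2) with roots 1 and 2.
Eigenvectors give P = [[-5, -3], [2, 1]] with P⁻¹ = [[1, 3], [-2, -5]], and B = P·diag(1, 2)·P⁻¹.
Then B³ = P·diag(1, 8)·P⁻¹ = [[-5, -24], [2, 8]] · [[1, 3], [-2, -5]] = [[43, 105], [-14, -34]].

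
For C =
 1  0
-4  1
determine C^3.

C = I + N where N = [[0, 0], [-4, 0]] is strictly lower-triangular, so N^2 = 0.
(I + N)^3 = I + 3·N = [[1, 0], [-12, 1]].

[[1, 0], [-12, 1]]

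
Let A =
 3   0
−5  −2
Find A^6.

[[729, 0], [−665, 64]]

tr A = 1 and det A = −6, so the characteristic polynomial is λ² − (1)λ + (−6) with roots −2 and 3.
Eigenvectors give P = [[0, −1], [−1, 1]] with P⁻¹ = [[−1, −1], [−1, 0]], and A = P·diag(−2, 3)·P⁻¹.
Then A^6 = P·diag(64, 729)·P⁻¹ = [[0, −729], [−64, 729]] · [[−1, −1], [−1, 0]] = [[729, 0], [−665, 64]].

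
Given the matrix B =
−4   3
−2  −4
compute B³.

[[8, 126], [−84, 8]]

B² = [[10, −24], [16, 10]]
B³ = [[8, 126], [−84, 8]]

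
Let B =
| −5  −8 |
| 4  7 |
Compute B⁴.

tr B = 2 and det B = −3, so the characteristic polynomial is λ² − (2)λ + (−3) with roots 3 and −1.
Eigenvectors give P = [[−1, 2], [1, −1]] with P⁻¹ = [[1, 2], [1, 1]], and B = P·diag(3, −1)·P⁻¹.
Then B⁴ = P·diag(81, 1)·P⁻¹ = [[−81, 2], [81, −1]] · [[1, 2], [1, 1]] = [[−79, −160], [80, 161]].

[[−79, −160], [80, 161]]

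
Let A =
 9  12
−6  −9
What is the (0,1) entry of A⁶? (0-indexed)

0

tr A = 0 and det A = −9, so the characteristic polynomial is λ² − (0)λ + (−9) with roots −3 and 3.
Eigenvectors give P = [[−1, 2], [1, −1]] with P⁻¹ = [[1, 2], [1, 1]], and A = P·diag(−3, 3)·P⁻¹.
Then A⁶ = P·diag(729, 729)·P⁻¹ = [[−729, 1458], [729, −729]] · [[1, 2], [1, 1]] = [[729, 0], [0, 729]].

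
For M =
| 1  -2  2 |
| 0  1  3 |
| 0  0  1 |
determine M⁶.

M = I + N where N = [[0, -2, 2], [0, 0, 3], [0, 0, 0]] is strictly upper-triangular, so N³ = 0.
(I + N)⁶ = I + 6·N + 15·N² = [[1, -12, -78], [0, 1, 18], [0, 0, 1]].

[[1, -12, -78], [0, 1, 18], [0, 0, 1]]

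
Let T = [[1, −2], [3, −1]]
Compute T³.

T² = [[−5, 0], [0, −5]]
T³ = [[−5, 10], [−15, 5]]

[[−5, 10], [−15, 5]]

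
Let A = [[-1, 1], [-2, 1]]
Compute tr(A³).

A² = [[-1, 0], [0, -1]]
A³ = [[1, -1], [2, -1]]

0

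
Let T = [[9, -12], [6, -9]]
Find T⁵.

tr T = 0 and det T = -9, so the characteristic polynomial is λ² − (0)λ + (-9) with roots 3 and -3.
Eigenvectors give P = [[2, -1], [1, -1]] with P⁻¹ = [[1, -1], [1, -2]], and T = P·diag(3, -3)·P⁻¹.
Then T⁵ = P·diag(243, -243)·P⁻¹ = [[486, 243], [243, 243]] · [[1, -1], [1, -2]] = [[729, -972], [486, -729]].

[[729, -972], [486, -729]]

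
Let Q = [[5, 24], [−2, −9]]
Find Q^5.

tr Q = −4 and det Q = 3, so the characteristic polynomial is λ² − (−4)λ + (3) with roots −3 and −1.
Eigenvectors give P = [[−3, −4], [1, 1]] with P⁻¹ = [[1, 4], [−1, −3]], and Q = P·diag(−3, −1)·P⁻¹.
Then Q^5 = P·diag(−243, −1)·P⁻¹ = [[729, 4], [−243, −1]] · [[1, 4], [−1, −3]] = [[725, 2904], [−242, −969]].

[[725, 2904], [−242, −969]]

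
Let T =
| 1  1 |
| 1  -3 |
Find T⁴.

T² = [[2, -2], [-2, 10]]
T³ = [[0, 8], [8, -32]]
T⁴ = [[8, -24], [-24, 104]]

[[8, -24], [-24, 104]]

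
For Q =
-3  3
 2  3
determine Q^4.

Q^2 = [[15, 0], [0, 15]]
Q^3 = [[-45, 45], [30, 45]]
Q^4 = [[225, 0], [0, 225]]

[[225, 0], [0, 225]]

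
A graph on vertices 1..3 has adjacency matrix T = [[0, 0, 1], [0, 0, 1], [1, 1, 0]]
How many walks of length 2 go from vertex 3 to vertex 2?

0

The number of length-2 walks from vertex 3 to vertex 2 is entry (3,2) of T², where T is the adjacency matrix.
T² = [[1, 1, 0], [1, 1, 0], [0, 0, 2]]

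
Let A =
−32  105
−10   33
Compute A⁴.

tr A = 1 and det A = −6, so the characteristic polynomial is λ² − (1)λ + (−6) with roots −2 and 3.
Eigenvectors give P = [[−7, −3], [−2, −1]] with P⁻¹ = [[−1, 3], [2, −7]], and A = P·diag(−2, 3)·P⁻¹.
Then A⁴ = P·diag(16, 81)·P⁻¹ = [[−112, −243], [−32, −81]] · [[−1, 3], [2, −7]] = [[−374, 1365], [−130, 471]].

[[−374, 1365], [−130, 471]]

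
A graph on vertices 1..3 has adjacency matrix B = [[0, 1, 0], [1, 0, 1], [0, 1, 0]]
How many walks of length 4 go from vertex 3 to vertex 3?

The number of length-4 walks from vertex 3 to vertex 3 is entry (3,3) of B^4, where B is the adjacency matrix.
B^2 = [[1, 0, 1], [0, 2, 0], [1, 0, 1]]
B^3 = [[0, 2, 0], [2, 0, 2], [0, 2, 0]]
B^4 = [[2, 0, 2], [0, 4, 0], [2, 0, 2]]

2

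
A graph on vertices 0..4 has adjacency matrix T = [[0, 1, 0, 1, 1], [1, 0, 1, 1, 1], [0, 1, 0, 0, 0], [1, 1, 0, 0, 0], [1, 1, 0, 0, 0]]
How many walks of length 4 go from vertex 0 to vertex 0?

The number of length-4 walks from vertex 0 to vertex 0 is entry (0,0) of T⁴, where T is the adjacency matrix.
T² = [[3, 2, 1, 1, 1], [2, 4, 0, 1, 1], [1, 0, 1, 1, 1], [1, 1, 1, 2, 2], [1, 1, 1, 2, 2]]
T³ = [[4, 6, 2, 5, 5], [6, 4, 4, 6, 6], [2, 4, 0, 1, 1], [5, 6, 1, 2, 2], [5, 6, 1, 2, 2]]
T⁴ = [[16, 16, 6, 10, 10], [16, 22, 4, 10, 10], [6, 4, 4, 6, 6], [10, 10, 6, 11, 11], [10, 10, 6, 11, 11]]

16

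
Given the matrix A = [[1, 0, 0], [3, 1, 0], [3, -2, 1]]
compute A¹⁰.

[[1, 0, 0], [30, 1, 0], [-240, -20, 1]]

A = I + N where N = [[0, 0, 0], [3, 0, 0], [3, -2, 0]] is strictly lower-triangular, so N³ = 0.
(I + N)¹⁰ = I + 10·N + 45·N² = [[1, 0, 0], [30, 1, 0], [-240, -20, 1]].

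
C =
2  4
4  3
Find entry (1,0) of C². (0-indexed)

20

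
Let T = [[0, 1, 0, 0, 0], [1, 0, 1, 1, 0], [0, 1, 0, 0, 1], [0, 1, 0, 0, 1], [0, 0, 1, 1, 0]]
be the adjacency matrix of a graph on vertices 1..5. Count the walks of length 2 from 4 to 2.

The number of length-2 walks from vertex 4 to vertex 2 is entry (4,2) of T^2, where T is the adjacency matrix.
T^2 = [[1, 0, 1, 1, 0], [0, 3, 0, 0, 2], [1, 0, 2, 2, 0], [1, 0, 2, 2, 0], [0, 2, 0, 0, 2]]

0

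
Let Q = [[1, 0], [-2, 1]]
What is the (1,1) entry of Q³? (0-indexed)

1

Q = I + N where N = [[0, 0], [-2, 0]] is strictly lower-triangular, so N² = 0.
(I + N)³ = I + 3·N = [[1, 0], [-6, 1]].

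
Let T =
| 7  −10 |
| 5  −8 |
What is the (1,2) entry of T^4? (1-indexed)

130

tr T = −1 and det T = −6, so the characteristic polynomial is λ² − (−1)λ + (−6) with roots 2 and −3.
Eigenvectors give P = [[−2, −1], [−1, −1]] with P⁻¹ = [[−1, 1], [1, −2]], and T = P·diag(2, −3)·P⁻¹.
Then T^4 = P·diag(16, 81)·P⁻¹ = [[−32, −81], [−16, −81]] · [[−1, 1], [1, −2]] = [[−49, 130], [−65, 146]].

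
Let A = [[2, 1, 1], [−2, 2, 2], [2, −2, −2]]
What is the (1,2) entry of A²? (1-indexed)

2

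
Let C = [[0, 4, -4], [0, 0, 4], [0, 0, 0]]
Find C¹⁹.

[[0, 0, 0], [0, 0, 0], [0, 0, 0]]

C is strictly triangular, hence nilpotent: C³ = 0, so C¹⁹ = 0.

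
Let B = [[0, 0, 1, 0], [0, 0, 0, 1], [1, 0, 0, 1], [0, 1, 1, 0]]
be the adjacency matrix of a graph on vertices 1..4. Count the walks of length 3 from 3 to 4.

3

The number of length-3 walks from vertex 3 to vertex 4 is entry (3,4) of B³, where B is the adjacency matrix.
B² = [[1, 0, 0, 1], [0, 1, 1, 0], [0, 1, 2, 0], [1, 0, 0, 2]]
B³ = [[0, 1, 2, 0], [1, 0, 0, 2], [2, 0, 0, 3], [0, 2, 3, 0]]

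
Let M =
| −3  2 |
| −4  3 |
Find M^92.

[[1, 0], [0, 1]]

M² = I (check: tr M = 0 and det M = −1), so M^92 = I since 92 is even.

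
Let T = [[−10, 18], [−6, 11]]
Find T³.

[[−28, 54], [−18, 35]]

tr T = 1 and det T = −2, so the characteristic polynomial is λ² − (1)λ + (−2) with roots −1 and 2.
Eigenvectors give P = [[2, −3], [1, −2]] with P⁻¹ = [[2, −3], [1, −2]], and T = P·diag(−1, 2)·P⁻¹.
Then T³ = P·diag(−1, 8)·P⁻¹ = [[−2, −24], [−1, −16]] · [[2, −3], [1, −2]] = [[−28, 54], [−18, 35]].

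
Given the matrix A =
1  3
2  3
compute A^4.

A^2 = [[7, 12], [8, 15]]
A^3 = [[31, 57], [38, 69]]
A^4 = [[145, 264], [176, 321]]

[[145, 264], [176, 321]]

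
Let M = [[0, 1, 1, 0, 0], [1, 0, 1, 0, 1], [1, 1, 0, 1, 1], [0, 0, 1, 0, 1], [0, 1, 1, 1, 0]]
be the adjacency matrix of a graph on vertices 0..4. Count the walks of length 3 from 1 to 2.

7

The number of length-3 walks from vertex 1 to vertex 2 is entry (1,2) of M^3, where M is the adjacency matrix.
M^2 = [[2, 1, 1, 1, 2], [1, 3, 2, 2, 1], [1, 2, 4, 1, 2], [1, 2, 1, 2, 1], [2, 1, 2, 1, 3]]
M^3 = [[2, 5, 6, 3, 3], [5, 4, 7, 3, 7], [6, 7, 6, 6, 7], [3, 3, 6, 2, 5], [3, 7, 7, 5, 4]]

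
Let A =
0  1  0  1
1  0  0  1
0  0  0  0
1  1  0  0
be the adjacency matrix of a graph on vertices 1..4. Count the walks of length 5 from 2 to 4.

The number of length-5 walks from vertex 2 to vertex 4 is entry (2,4) of A⁵, where A is the adjacency matrix.
A² = [[2, 1, 0, 1], [1, 2, 0, 1], [0, 0, 0, 0], [1, 1, 0, 2]]
A³ = [[2, 3, 0, 3], [3, 2, 0, 3], [0, 0, 0, 0], [3, 3, 0, 2]]
A⁴ = [[6, 5, 0, 5], [5, 6, 0, 5], [0, 0, 0, 0], [5, 5, 0, 6]]
A⁵ = [[10, 11, 0, 11], [11, 10, 0, 11], [0, 0, 0, 0], [11, 11, 0, 10]]

11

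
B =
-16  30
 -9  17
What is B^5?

tr B = 1 and det B = -2, so the characteristic polynomial is λ² − (1)λ + (-2) with roots 2 and -1.
Eigenvectors give P = [[-5, 2], [-3, 1]] with P⁻¹ = [[1, -2], [3, -5]], and B = P·diag(2, -1)·P⁻¹.
Then B^5 = P·diag(32, -1)·P⁻¹ = [[-160, -2], [-96, -1]] · [[1, -2], [3, -5]] = [[-166, 330], [-99, 197]].

[[-166, 330], [-99, 197]]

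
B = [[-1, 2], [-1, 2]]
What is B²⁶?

B² = B (a projection; rank 1, trace 1), so B²⁶ = B.

[[-1, 2], [-1, 2]]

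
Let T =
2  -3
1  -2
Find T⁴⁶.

[[1, 0], [0, 1]]

T² = I (check: tr T = 0 and det T = -1), so T⁴⁶ = I since 46 is even.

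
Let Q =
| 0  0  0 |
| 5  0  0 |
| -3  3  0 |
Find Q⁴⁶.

Q is strictly triangular, hence nilpotent: Q³ = 0, so Q⁴⁶ = 0.

[[0, 0, 0], [0, 0, 0], [0, 0, 0]]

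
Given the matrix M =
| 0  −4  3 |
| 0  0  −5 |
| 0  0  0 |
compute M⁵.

M is strictly triangular, hence nilpotent: M³ = 0, so M⁵ = 0.

[[0, 0, 0], [0, 0, 0], [0, 0, 0]]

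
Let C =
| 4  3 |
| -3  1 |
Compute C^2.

[[7, 15], [-15, -8]]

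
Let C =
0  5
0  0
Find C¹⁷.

C is strictly triangular, hence nilpotent: C² = 0, so C¹⁷ = 0.

[[0, 0], [0, 0]]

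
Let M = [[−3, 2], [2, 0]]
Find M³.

[[−51, 26], [26, −12]]

M² = [[13, −6], [−6, 4]]
M³ = [[−51, 26], [26, −12]]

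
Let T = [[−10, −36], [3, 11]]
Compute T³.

[[−28, −108], [9, 35]]

tr T = 1 and det T = −2, so the characteristic polynomial is λ² − (1)λ + (−2) with roots −1 and 2.
Eigenvectors give P = [[4, 3], [−1, −1]] with P⁻¹ = [[1, 3], [−1, −4]], and T = P·diag(−1, 2)·P⁻¹.
Then T³ = P·diag(−1, 8)·P⁻¹ = [[−4, 24], [1, −8]] · [[1, 3], [−1, −4]] = [[−28, −108], [9, 35]].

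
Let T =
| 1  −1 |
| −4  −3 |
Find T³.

[[−3, −11], [−44, −47]]

T² = [[5, 2], [8, 13]]
T³ = [[−3, −11], [−44, −47]]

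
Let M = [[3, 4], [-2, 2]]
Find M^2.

[[1, 20], [-10, -4]]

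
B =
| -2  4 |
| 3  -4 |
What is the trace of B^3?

B^2 = [[16, -24], [-18, 28]]
B^3 = [[-104, 160], [120, -184]]

-288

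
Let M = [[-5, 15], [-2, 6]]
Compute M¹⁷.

M² = M (a projection; rank 1, trace 1), so M¹⁷ = M.

[[-5, 15], [-2, 6]]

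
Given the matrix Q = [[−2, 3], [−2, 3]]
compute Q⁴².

[[−2, 3], [−2, 3]]

Q² = Q (a projection; rank 1, trace 1), so Q⁴² = Q.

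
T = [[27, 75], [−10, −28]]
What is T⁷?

[[11703, 34725], [−4630, −13762]]

tr T = −1 and det T = −6, so the characteristic polynomial is λ² − (−1)λ + (−6) with roots 2 and −3.
Eigenvectors give P = [[−3, −5], [1, 2]] with P⁻¹ = [[−2, −5], [1, 3]], and T = P·diag(2, −3)·P⁻¹.
Then T⁷ = P·diag(128, −2187)·P⁻¹ = [[−384, 10935], [128, −4374]] · [[−2, −5], [1, 3]] = [[11703, 34725], [−4630, −13762]].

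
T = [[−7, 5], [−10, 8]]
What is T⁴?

[[−49, 65], [−130, 146]]

tr T = 1 and det T = −6, so the characteristic polynomial is λ² − (1)λ + (−6) with roots 3 and −2.
Eigenvectors give P = [[−1, 1], [−2, 1]] with P⁻¹ = [[1, −1], [2, −1]], and T = P·diag(3, −2)·P⁻¹.
Then T⁴ = P·diag(81, 16)·P⁻¹ = [[−81, 16], [−162, 16]] · [[1, −1], [2, −1]] = [[−49, 65], [−130, 146]].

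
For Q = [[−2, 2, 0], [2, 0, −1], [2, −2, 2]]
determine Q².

[[8, −4, −2], [−6, 6, −2], [−4, 0, 6]]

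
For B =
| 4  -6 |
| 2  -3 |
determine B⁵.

[[4, -6], [2, -3]]

B² = B (a projection; rank 1, trace 1), so B⁵ = B.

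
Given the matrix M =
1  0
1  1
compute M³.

M = I + N where N = [[0, 0], [1, 0]] is strictly lower-triangular, so N² = 0.
(I + N)³ = I + 3·N = [[1, 0], [3, 1]].

[[1, 0], [3, 1]]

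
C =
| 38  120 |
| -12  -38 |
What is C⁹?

[[9728, 30720], [-3072, -9728]]

tr C = 0 and det C = -4, so the characteristic polynomial is λ² − (0)λ + (-4) with roots 2 and -2.
Eigenvectors give P = [[10, 3], [-3, -1]] with P⁻¹ = [[1, 3], [-3, -10]], and C = P·diag(2, -2)·P⁻¹.
Then C⁹ = P·diag(512, -512)·P⁻¹ = [[5120, -1536], [-1536, 512]] · [[1, 3], [-3, -10]] = [[9728, 30720], [-3072, -9728]].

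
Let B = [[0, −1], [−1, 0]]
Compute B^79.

[[0, −1], [−1, 0]]

B² = I (check: tr B = 0 and det B = −1), so B^79 = B since 79 is odd.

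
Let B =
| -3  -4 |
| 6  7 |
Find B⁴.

[[-159, -160], [240, 241]]

tr B = 4 and det B = 3, so the characteristic polynomial is λ² − (4)λ + (3) with roots 3 and 1.
Eigenvectors give P = [[-2, -1], [3, 1]] with P⁻¹ = [[1, 1], [-3, -2]], and B = P·diag(3, 1)·P⁻¹.
Then B⁴ = P·diag(81, 1)·P⁻¹ = [[-162, -1], [243, 1]] · [[1, 1], [-3, -2]] = [[-159, -160], [240, 241]].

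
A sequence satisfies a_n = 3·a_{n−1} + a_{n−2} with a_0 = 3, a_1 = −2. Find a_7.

With companion matrix Q = [[3, 1], [1, 0]], [a_n, a_{n−1}]ᵀ = Q·[a_{n−1}, a_{n−2}]ᵀ, so [a_7, a_6]ᵀ = Q⁶·[a_1, a_0]ᵀ.
Q⁶ = [[1189, 360], [360, 109]], giving [a_7, a_6]ᵀ = [[−1298], [−393]].

−1298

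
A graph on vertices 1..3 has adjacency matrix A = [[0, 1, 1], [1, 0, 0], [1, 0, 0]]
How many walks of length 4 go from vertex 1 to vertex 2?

The number of length-4 walks from vertex 1 to vertex 2 is entry (1,2) of A⁴, where A is the adjacency matrix.
A² = [[2, 0, 0], [0, 1, 1], [0, 1, 1]]
A³ = [[0, 2, 2], [2, 0, 0], [2, 0, 0]]
A⁴ = [[4, 0, 0], [0, 2, 2], [0, 2, 2]]

0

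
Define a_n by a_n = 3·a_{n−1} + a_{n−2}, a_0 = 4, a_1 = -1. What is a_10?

With companion matrix T = [[3, 1], [1, 0]], [a_n, a_{n−1}]ᵀ = T·[a_{n−1}, a_{n−2}]ᵀ, so [a_10, a_9]ᵀ = T⁹·[a_1, a_0]ᵀ.
T⁹ = [[42837, 12970], [12970, 3927]], giving [a_10, a_9]ᵀ = [[9043], [2738]].

9043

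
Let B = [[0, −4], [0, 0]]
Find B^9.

[[0, 0], [0, 0]]

B is strictly triangular, hence nilpotent: B^2 = 0, so B^9 = 0.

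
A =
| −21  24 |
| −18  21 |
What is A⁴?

[[81, 0], [0, 81]]

tr A = 0 and det A = −9, so the characteristic polynomial is λ² − (0)λ + (−9) with roots 3 and −3.
Eigenvectors give P = [[1, 4], [1, 3]] with P⁻¹ = [[−3, 4], [1, −1]], and A = P·diag(3, −3)·P⁻¹.
Then A⁴ = P·diag(81, 81)·P⁻¹ = [[81, 324], [81, 243]] · [[−3, 4], [1, −1]] = [[81, 0], [0, 81]].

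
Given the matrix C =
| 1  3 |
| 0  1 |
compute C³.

[[1, 9], [0, 1]]

C = I + N where N = [[0, 3], [0, 0]] is strictly upper-triangular, so N² = 0.
(I + N)³ = I + 3·N = [[1, 9], [0, 1]].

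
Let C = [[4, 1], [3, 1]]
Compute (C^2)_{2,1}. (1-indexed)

15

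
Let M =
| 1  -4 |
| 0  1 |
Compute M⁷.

[[1, -28], [0, 1]]

M = I + N where N = [[0, -4], [0, 0]] is strictly upper-triangular, so N² = 0.
(I + N)⁷ = I + 7·N = [[1, -28], [0, 1]].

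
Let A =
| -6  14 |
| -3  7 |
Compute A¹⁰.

[[-6, 14], [-3, 7]]

A² = A (a projection; rank 1, trace 1), so A¹⁰ = A.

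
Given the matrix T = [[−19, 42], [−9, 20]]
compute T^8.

[[−1529, 3570], [−765, 1786]]

tr T = 1 and det T = −2, so the characteristic polynomial is λ² − (1)λ + (−2) with roots −1 and 2.
Eigenvectors give P = [[7, 2], [3, 1]] with P⁻¹ = [[1, −2], [−3, 7]], and T = P·diag(−1, 2)·P⁻¹.
Then T^8 = P·diag(1, 256)·P⁻¹ = [[7, 512], [3, 256]] · [[1, −2], [−3, 7]] = [[−1529, 3570], [−765, 1786]].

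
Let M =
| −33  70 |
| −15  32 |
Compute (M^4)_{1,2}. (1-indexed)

−910

tr M = −1 and det M = −6, so the characteristic polynomial is λ² − (−1)λ + (−6) with roots −3 and 2.
Eigenvectors give P = [[7, 2], [3, 1]] with P⁻¹ = [[1, −2], [−3, 7]], and M = P·diag(−3, 2)·P⁻¹.
Then M^4 = P·diag(81, 16)·P⁻¹ = [[567, 32], [243, 16]] · [[1, −2], [−3, 7]] = [[471, −910], [195, −374]].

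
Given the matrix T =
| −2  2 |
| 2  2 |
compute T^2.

[[8, 0], [0, 8]]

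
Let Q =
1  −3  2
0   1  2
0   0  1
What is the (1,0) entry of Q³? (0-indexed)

Q = I + N where N = [[0, −3, 2], [0, 0, 2], [0, 0, 0]] is strictly upper-triangular, so N³ = 0.
(I + N)³ = I + 3·N + 3·N² = [[1, −9, −12], [0, 1, 6], [0, 0, 1]].

0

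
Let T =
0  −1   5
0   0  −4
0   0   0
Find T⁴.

T is strictly triangular, hence nilpotent: T³ = 0, so T⁴ = 0.

[[0, 0, 0], [0, 0, 0], [0, 0, 0]]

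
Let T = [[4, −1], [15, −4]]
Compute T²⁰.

T² = I (check: tr T = 0 and det T = −1), so T²⁰ = I since 20 is even.

[[1, 0], [0, 1]]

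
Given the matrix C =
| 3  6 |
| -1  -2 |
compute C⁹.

[[3, 6], [-1, -2]]

C² = C (a projection; rank 1, trace 1), so C⁹ = C.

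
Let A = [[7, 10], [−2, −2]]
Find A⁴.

tr A = 5 and det A = 6, so the characteristic polynomial is λ² − (5)λ + (6) with roots 2 and 3.
Eigenvectors give P = [[−2, 5], [1, −2]] with P⁻¹ = [[2, 5], [1, 2]], and A = P·diag(2, 3)·P⁻¹.
Then A⁴ = P·diag(16, 81)·P⁻¹ = [[−32, 405], [16, −162]] · [[2, 5], [1, 2]] = [[341, 650], [−130, −244]].

[[341, 650], [−130, −244]]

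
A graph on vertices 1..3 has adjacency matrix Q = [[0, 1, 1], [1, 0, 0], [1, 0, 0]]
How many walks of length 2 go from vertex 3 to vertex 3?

The number of length-2 walks from vertex 3 to vertex 3 is entry (3,3) of Q², where Q is the adjacency matrix.
Q² = [[2, 0, 0], [0, 1, 1], [0, 1, 1]]

1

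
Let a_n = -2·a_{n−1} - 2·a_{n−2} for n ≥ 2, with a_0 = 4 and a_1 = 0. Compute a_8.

With companion matrix T = [[-2, -2], [1, 0]], [a_n, a_{n−1}]ᵀ = T·[a_{n−1}, a_{n−2}]ᵀ, so [a_8, a_7]ᵀ = T⁷·[a_1, a_0]ᵀ.
T⁷ = [[0, 16], [-8, -16]], giving [a_8, a_7]ᵀ = [[64], [-64]].

64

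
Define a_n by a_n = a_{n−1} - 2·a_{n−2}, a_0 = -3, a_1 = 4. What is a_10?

With companion matrix B = [[1, -2], [1, 0]], [a_n, a_{n−1}]ᵀ = B·[a_{n−1}, a_{n−2}]ᵀ, so [a_10, a_9]ᵀ = B⁹·[a_1, a_0]ᵀ.
B⁹ = [[-11, 34], [-17, 6]], giving [a_10, a_9]ᵀ = [[-146], [-86]].

-146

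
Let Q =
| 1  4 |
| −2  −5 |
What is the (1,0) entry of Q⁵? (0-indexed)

tr Q = −4 and det Q = 3, so the characteristic polynomial is λ² − (−4)λ + (3) with roots −3 and −1.
Eigenvectors give P = [[−1, −2], [1, 1]] with P⁻¹ = [[1, 2], [−1, −1]], and Q = P·diag(−3, −1)·P⁻¹.
Then Q⁵ = P·diag(−243, −1)·P⁻¹ = [[243, 2], [−243, −1]] · [[1, 2], [−1, −1]] = [[241, 484], [−242, −485]].

−242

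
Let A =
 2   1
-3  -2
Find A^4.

A² = I (check: tr A = 0 and det A = -1), so A^4 = I since 4 is even.

[[1, 0], [0, 1]]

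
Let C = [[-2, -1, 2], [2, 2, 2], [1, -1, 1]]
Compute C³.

[[-16, -4, 0], [6, -12, 14], [-1, -6, -13]]

C² = [[4, -2, -4], [2, 0, 10], [-3, -4, 1]]
C³ = [[-16, -4, 0], [6, -12, 14], [-1, -6, -13]]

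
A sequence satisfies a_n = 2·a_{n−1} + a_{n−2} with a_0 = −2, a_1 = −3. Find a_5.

−111

With companion matrix M = [[2, 1], [1, 0]], [a_n, a_{n−1}]ᵀ = M·[a_{n−1}, a_{n−2}]ᵀ, so [a_5, a_4]ᵀ = M⁴·[a_1, a_0]ᵀ.
M⁴ = [[29, 12], [12, 5]], giving [a_5, a_4]ᵀ = [[−111], [−46]].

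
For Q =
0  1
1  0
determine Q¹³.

[[0, 1], [1, 0]]

Q² = I (check: tr Q = 0 and det Q = −1), so Q¹³ = Q since 13 is odd.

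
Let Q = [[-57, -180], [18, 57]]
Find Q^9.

tr Q = 0 and det Q = -9, so the characteristic polynomial is λ² − (0)λ + (-9) with roots -3 and 3.
Eigenvectors give P = [[10, -3], [-3, 1]] with P⁻¹ = [[1, 3], [3, 10]], and Q = P·diag(-3, 3)·P⁻¹.
Then Q^9 = P·diag(-19683, 19683)·P⁻¹ = [[-196830, -59049], [59049, 19683]] · [[1, 3], [3, 10]] = [[-373977, -1180980], [118098, 373977]].

[[-373977, -1180980], [118098, 373977]]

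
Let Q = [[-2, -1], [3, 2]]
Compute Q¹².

[[1, 0], [0, 1]]

Q² = I (check: tr Q = 0 and det Q = -1), so Q¹² = I since 12 is even.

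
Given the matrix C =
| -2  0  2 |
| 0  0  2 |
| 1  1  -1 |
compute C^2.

[[6, 2, -6], [2, 2, -2], [-3, -1, 5]]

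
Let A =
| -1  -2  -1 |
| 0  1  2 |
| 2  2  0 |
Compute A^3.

[[-5, -6, -3], [0, 1, 6], [6, 6, -2]]

A^2 = [[-1, -2, -3], [4, 5, 2], [-2, -2, 2]]
A^3 = [[-5, -6, -3], [0, 1, 6], [6, 6, -2]]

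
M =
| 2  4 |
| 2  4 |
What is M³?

M² = [[12, 24], [12, 24]]
M³ = [[72, 144], [72, 144]]

[[72, 144], [72, 144]]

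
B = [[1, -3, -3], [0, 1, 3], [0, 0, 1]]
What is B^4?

[[1, -12, -66], [0, 1, 12], [0, 0, 1]]

B = I + N where N = [[0, -3, -3], [0, 0, 3], [0, 0, 0]] is strictly upper-triangular, so N^3 = 0.
(I + N)^4 = I + 4·N + 6·N^2 = [[1, -12, -66], [0, 1, 12], [0, 0, 1]].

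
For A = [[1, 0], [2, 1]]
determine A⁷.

[[1, 0], [14, 1]]

A = I + N where N = [[0, 0], [2, 0]] is strictly lower-triangular, so N² = 0.
(I + N)⁷ = I + 7·N = [[1, 0], [14, 1]].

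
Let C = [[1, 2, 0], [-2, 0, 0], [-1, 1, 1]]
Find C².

[[-3, 2, 0], [-2, -4, 0], [-4, -1, 1]]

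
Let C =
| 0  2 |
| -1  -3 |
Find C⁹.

tr C = -3 and det C = 2, so the characteristic polynomial is λ² − (-3)λ + (2) with roots -2 and -1.
Eigenvectors give P = [[-1, -2], [1, 1]] with P⁻¹ = [[1, 2], [-1, -1]], and C = P·diag(-2, -1)·P⁻¹.
Then C⁹ = P·diag(-512, -1)·P⁻¹ = [[512, 2], [-512, -1]] · [[1, 2], [-1, -1]] = [[510, 1022], [-511, -1023]].

[[510, 1022], [-511, -1023]]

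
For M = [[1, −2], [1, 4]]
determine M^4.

tr M = 5 and det M = 6, so the characteristic polynomial is λ² − (5)λ + (6) with roots 2 and 3.
Eigenvectors give P = [[−2, −1], [1, 1]] with P⁻¹ = [[−1, −1], [1, 2]], and M = P·diag(2, 3)·P⁻¹.
Then M^4 = P·diag(16, 81)·P⁻¹ = [[−32, −81], [16, 81]] · [[−1, −1], [1, 2]] = [[−49, −130], [65, 146]].

[[−49, −130], [65, 146]]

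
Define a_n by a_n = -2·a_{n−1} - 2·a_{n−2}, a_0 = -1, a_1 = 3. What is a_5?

-12

With companion matrix A = [[-2, -2], [1, 0]], [a_n, a_{n−1}]ᵀ = A·[a_{n−1}, a_{n−2}]ᵀ, so [a_5, a_4]ᵀ = A⁴·[a_1, a_0]ᵀ.
A⁴ = [[-4, 0], [0, -4]], giving [a_5, a_4]ᵀ = [[-12], [4]].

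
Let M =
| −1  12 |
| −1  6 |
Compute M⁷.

tr M = 5 and det M = 6, so the characteristic polynomial is λ² − (5)λ + (6) with roots 2 and 3.
Eigenvectors give P = [[4, 3], [1, 1]] with P⁻¹ = [[1, −3], [−1, 4]], and M = P·diag(2, 3)·P⁻¹.
Then M⁷ = P·diag(128, 2187)·P⁻¹ = [[512, 6561], [128, 2187]] · [[1, −3], [−1, 4]] = [[−6049, 24708], [−2059, 8364]].

[[−6049, 24708], [−2059, 8364]]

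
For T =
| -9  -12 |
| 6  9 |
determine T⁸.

[[6561, 0], [0, 6561]]

tr T = 0 and det T = -9, so the characteristic polynomial is λ² − (0)λ + (-9) with roots 3 and -3.
Eigenvectors give P = [[-1, -2], [1, 1]] with P⁻¹ = [[1, 2], [-1, -1]], and T = P·diag(3, -3)·P⁻¹.
Then T⁸ = P·diag(6561, 6561)·P⁻¹ = [[-6561, -13122], [6561, 6561]] · [[1, 2], [-1, -1]] = [[6561, 0], [0, 6561]].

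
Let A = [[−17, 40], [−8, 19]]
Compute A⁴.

tr A = 2 and det A = −3, so the characteristic polynomial is λ² − (2)λ + (−3) with roots −1 and 3.
Eigenvectors give P = [[5, 2], [2, 1]] with P⁻¹ = [[1, −2], [−2, 5]], and A = P·diag(−1, 3)·P⁻¹.
Then A⁴ = P·diag(1, 81)·P⁻¹ = [[5, 162], [2, 81]] · [[1, −2], [−2, 5]] = [[−319, 800], [−160, 401]].

[[−319, 800], [−160, 401]]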